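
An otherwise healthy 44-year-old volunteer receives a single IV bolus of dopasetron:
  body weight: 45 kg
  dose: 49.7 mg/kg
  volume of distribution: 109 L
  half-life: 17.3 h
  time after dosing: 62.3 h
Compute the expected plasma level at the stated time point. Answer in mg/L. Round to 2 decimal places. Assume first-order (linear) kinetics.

Total dose = 49.7 × 45 = 2237 mg
C₀ = Dose / Vd = 2237 / 109 = 20.52 mg/L
k = ln2 / t½ = 0.693147 / 17.3 = 0.04007 h⁻¹
C = C₀ · e^(−k·t) = 20.52 × e^(−0.04007 × 62.3)
  = 20.52 × 0.08238 = 1.690 mg/L

1.69 mg/L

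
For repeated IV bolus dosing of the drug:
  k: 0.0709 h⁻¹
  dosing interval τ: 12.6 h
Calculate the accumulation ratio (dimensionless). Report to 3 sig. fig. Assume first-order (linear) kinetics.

e^(−kτ) = e^(−0.07090 × 12.6) = 0.4093
Accumulation ratio R = 1 / (1 − e^(−kτ)) = 1 / (1 − 0.4093) = 1.693

1.69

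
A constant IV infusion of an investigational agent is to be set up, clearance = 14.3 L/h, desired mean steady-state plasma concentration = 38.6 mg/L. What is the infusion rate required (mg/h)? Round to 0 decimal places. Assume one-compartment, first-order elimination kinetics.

552 mg/h

At steady state, infusion rate R₀ = Css × CL = 38.6 × 14.30 = 552.0 mg/h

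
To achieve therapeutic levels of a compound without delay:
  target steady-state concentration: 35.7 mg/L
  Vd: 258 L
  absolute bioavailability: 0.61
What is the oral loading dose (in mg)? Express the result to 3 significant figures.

LD = Css × Vd / F = 35.7 × 258 / 0.61 = 15100 mg

15100 mg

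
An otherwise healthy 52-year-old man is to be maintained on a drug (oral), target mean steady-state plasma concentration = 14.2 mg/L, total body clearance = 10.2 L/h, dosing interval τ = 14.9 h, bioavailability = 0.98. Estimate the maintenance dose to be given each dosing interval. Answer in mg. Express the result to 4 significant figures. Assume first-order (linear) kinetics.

At steady state, F × (Dose/τ) = Css × CL.
Dose = Css × CL × τ / F = 14.2 × 10.20 × 14.9 / 0.98 = 2202 mg

2202 mg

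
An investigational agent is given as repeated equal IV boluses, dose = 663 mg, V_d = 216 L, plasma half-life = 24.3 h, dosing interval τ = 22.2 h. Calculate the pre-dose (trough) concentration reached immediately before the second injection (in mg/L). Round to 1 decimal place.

1.6 mg/L

C₀ per dose = Dose / Vd = 663 / 216 = 3.069 mg/L
k = ln2 / t½ = 0.693147 / 24.3 = 0.02852 h⁻¹
Fraction remaining after one interval: r = e^(−kτ) = e^(−0.02852 × 22.2) = 0.5309
Before dose 2, 1 dose has been given (aged 1τ).
C_trough = C₀ × r = 3.069 × 0.5309 = 1.629 mg/L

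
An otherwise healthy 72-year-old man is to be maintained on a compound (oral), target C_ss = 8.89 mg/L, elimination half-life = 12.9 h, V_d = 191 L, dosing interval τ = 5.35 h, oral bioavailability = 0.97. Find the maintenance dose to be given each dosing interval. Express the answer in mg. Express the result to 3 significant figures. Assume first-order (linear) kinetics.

503 mg

k = ln2 / t½ = 0.693147 / 12.9 = 0.05373 h⁻¹
CL = k × Vd = 0.05373 × 191 = 10.26 L/h
At steady state, F × (Dose/τ) = Css × CL.
Dose = Css × CL × τ / F = 8.89 × 10.26 × 5.35 / 0.97 = 503.1 mg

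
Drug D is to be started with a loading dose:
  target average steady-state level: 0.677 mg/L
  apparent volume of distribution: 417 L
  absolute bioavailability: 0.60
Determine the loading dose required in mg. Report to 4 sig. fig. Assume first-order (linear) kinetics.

LD = Css × Vd / F = 0.677 × 417 / 0.60 = 470.5 mg

470.5 mg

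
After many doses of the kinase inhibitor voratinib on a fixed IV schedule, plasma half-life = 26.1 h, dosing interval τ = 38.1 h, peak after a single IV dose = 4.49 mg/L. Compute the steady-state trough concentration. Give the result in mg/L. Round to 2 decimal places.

k = ln2 / t½ = 0.693147 / 26.1 = 0.02656 h⁻¹
e^(−kτ) = e^(−0.02656 × 38.1) = 0.3635
Accumulation ratio R = 1 / (1 − e^(−kτ)) = 1 / (1 − 0.3635) = 1.571
Steady-state trough = C₀ × R × e^(−kτ) = 4.49 × 1.571 × 0.3635 = 2.564 mg/L

2.56 mg/L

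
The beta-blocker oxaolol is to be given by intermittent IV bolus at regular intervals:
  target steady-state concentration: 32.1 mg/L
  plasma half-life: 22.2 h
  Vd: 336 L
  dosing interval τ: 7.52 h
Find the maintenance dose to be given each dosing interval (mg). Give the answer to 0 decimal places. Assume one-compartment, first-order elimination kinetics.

2532 mg

k = ln2 / t½ = 0.693147 / 22.2 = 0.03122 h⁻¹
CL = k × Vd = 0.03122 × 336 = 10.49 L/h
At steady state, Dose/τ = Css × CL.
Dose = Css × CL × τ = 32.1 × 10.49 × 7.52 = 2532 mg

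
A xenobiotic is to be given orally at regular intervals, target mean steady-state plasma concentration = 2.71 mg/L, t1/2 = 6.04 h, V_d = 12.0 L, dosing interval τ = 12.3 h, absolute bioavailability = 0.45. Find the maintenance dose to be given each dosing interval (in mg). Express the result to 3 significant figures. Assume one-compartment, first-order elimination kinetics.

k = ln2 / t½ = 0.693147 / 6.04 = 0.1148 h⁻¹
CL = k × Vd = 0.1148 × 12.0 = 1.378 L/h
At steady state, F × (Dose/τ) = Css × CL.
Dose = Css × CL × τ / F = 2.71 × 1.378 × 12.3 / 0.45 = 102.1 mg

102 mg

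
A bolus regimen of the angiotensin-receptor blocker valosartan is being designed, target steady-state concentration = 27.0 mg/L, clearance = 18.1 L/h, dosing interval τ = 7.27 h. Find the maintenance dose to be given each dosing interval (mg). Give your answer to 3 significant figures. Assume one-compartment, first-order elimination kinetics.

3550 mg

At steady state, Dose/τ = Css × CL.
Dose = Css × CL × τ = 27.0 × 18.10 × 7.27 = 3553 mg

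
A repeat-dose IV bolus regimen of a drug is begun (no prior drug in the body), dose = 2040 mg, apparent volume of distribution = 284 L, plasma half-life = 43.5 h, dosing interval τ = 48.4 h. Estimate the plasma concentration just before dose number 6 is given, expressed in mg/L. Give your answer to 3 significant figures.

6.05 mg/L

C₀ per dose = Dose / Vd = 2040 / 284 = 7.183 mg/L
k = ln2 / t½ = 0.693147 / 43.5 = 0.01593 h⁻¹
Fraction remaining after one interval: r = e^(−kτ) = e^(−0.01593 × 48.4) = 0.4625
Before dose 6, 5 doses have been given (aged 1τ, 2τ, 3τ, 4τ, 5τ).
C_trough = C₀ × (r + r² + … + r^5) = C₀ × r(1−r^5)/(1−r)
        = 7.183 × 0.4625 × (1 − 0.02116) / (1 − 0.4625) = 6.050 mg/L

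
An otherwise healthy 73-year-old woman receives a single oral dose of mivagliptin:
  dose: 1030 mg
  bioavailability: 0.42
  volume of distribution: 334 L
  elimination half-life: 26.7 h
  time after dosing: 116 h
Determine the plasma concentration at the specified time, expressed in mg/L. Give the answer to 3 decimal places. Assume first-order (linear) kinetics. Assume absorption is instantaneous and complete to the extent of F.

Amount reaching circulation = F × Dose = 0.42 × 1030 = 432.6 mg
C₀ = F·Dose / Vd = 432.6 / 334 = 1.295 mg/L
k = ln2 / t½ = 0.693147 / 26.7 = 0.02596 h⁻¹
C = C₀ · e^(−k·t) = 1.295 × e^(−0.02596 × 116)
  = 1.295 × 0.04922 = 0.06374 mg/L

0.064 mg/L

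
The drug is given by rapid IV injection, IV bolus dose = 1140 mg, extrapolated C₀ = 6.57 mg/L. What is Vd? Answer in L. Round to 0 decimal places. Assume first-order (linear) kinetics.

Vd = Dose / C₀ = 1140 / 6.57 = 173.5 L

174 L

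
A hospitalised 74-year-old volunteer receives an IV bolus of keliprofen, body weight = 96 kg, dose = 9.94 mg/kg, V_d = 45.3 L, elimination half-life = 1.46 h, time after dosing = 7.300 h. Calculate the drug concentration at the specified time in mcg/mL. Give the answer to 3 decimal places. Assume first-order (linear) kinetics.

Total dose = 9.94 × 96 = 954.2 mg
C₀ = Dose / Vd = 954.2 / 45.3 = 21.06 mg/L
k = ln2 / t½ = 0.693147 / 1.46 = 0.4748 h⁻¹
t / t½ = 7.300 / 1.46 = 5 half-lives
C = C₀ × (1/2)^5 = 21.06 × 0.03125 = 0.6581 mg/L
(0.6581 mg/L = 0.6581 mcg/mL)

0.658 mcg/mL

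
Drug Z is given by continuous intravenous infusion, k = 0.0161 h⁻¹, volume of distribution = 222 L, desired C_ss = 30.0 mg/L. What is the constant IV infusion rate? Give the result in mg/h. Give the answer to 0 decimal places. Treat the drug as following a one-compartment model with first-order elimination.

CL = k × Vd = 0.01610 × 222 = 3.574 L/h
At steady state, infusion rate R₀ = Css × CL = 30.0 × 3.574 = 107.2 mg/h

107 mg/h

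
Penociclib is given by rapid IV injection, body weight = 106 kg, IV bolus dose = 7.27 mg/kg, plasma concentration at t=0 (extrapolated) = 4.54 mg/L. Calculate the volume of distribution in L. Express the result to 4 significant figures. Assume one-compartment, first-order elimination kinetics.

169.7 L

Dose = 7.27 × 106 = 770.6 mg
Vd = Dose / C₀ = 770.6 / 4.54 = 169.7 L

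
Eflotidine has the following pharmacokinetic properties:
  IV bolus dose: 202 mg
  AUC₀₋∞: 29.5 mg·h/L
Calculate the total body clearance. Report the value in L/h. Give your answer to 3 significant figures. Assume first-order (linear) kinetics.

CL = Dose / AUC = 202 / 29.5 = 6.847 L/h

6.85 L/h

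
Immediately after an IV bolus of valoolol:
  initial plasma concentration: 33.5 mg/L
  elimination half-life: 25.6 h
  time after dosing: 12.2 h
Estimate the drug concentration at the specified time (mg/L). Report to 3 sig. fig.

k = ln2 / t½ = 0.693147 / 25.6 = 0.02708 h⁻¹
C = C₀ · e^(−k·t) = 33.50 × e^(−0.02708 × 12.2)
  = 33.50 × 0.7187 = 24.08 mg/L

24.1 mg/L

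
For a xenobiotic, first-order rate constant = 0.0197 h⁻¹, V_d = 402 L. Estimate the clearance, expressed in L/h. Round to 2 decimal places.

7.92 L/h

CL = k × Vd = 0.0197 × 402 = 7.919 L/h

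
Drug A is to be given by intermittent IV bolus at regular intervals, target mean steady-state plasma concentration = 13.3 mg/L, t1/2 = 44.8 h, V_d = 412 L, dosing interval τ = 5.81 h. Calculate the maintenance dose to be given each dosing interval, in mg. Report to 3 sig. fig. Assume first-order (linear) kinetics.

493 mg

k = ln2 / t½ = 0.693147 / 44.8 = 0.01547 h⁻¹
CL = k × Vd = 0.01547 × 412 = 6.374 L/h
At steady state, Dose/τ = Css × CL.
Dose = Css × CL × τ = 13.3 × 6.374 × 5.81 = 492.5 mg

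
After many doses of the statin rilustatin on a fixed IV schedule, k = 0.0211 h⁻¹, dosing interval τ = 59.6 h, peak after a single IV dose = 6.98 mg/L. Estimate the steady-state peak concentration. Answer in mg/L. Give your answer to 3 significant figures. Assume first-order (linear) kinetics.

e^(−kτ) = e^(−0.02110 × 59.6) = 0.2843
Accumulation ratio R = 1 / (1 − e^(−kτ)) = 1 / (1 − 0.2843) = 1.397
Steady-state peak = C₀ × R = 6.98 × 1.397 = 9.751 mg/L

9.75 mg/L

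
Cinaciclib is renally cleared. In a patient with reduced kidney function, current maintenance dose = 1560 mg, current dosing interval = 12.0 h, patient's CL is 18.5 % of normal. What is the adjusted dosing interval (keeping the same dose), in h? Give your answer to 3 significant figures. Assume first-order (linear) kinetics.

64.9 h

To keep the same average steady-state level, dosing rate must scale with clearance.
CL ratio = 18.5 / 100 = 0.1850
New interval (same dose) = 12.0 / 0.1850 = 64.86 h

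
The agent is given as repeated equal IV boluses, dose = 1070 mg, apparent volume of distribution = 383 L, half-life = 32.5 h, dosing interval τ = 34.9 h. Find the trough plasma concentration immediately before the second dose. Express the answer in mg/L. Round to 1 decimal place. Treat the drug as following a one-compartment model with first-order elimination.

C₀ per dose = Dose / Vd = 1070 / 383 = 2.794 mg/L
k = ln2 / t½ = 0.693147 / 32.5 = 0.02133 h⁻¹
Fraction remaining after one interval: r = e^(−kτ) = e^(−0.02133 × 34.9) = 0.4750
Before dose 2, 1 dose has been given (aged 1τ).
C_trough = C₀ × r = 2.794 × 0.4750 = 1.327 mg/L

1.3 mg/L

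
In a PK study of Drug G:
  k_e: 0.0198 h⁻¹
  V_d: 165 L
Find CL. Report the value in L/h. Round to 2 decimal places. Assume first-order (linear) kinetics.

3.27 L/h

CL = k × Vd = 0.0198 × 165 = 3.267 L/h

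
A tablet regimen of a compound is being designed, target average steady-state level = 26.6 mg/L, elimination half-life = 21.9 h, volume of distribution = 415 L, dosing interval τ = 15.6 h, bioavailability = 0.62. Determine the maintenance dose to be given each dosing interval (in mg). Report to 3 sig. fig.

8790 mg

k = ln2 / t½ = 0.693147 / 21.9 = 0.03165 h⁻¹
CL = k × Vd = 0.03165 × 415 = 13.13 L/h
At steady state, F × (Dose/τ) = Css × CL.
Dose = Css × CL × τ / F = 26.6 × 13.13 × 15.6 / 0.62 = 8788 mg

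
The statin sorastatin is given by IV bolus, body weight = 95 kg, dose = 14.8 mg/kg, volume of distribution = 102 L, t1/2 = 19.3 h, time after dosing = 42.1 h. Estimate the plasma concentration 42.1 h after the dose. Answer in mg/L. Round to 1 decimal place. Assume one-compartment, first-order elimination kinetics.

Total dose = 14.8 × 95 = 1406 mg
C₀ = Dose / Vd = 1406 / 102 = 13.78 mg/L
k = ln2 / t½ = 0.693147 / 19.3 = 0.03591 h⁻¹
C = C₀ · e^(−k·t) = 13.78 × e^(−0.03591 × 42.1)
  = 13.78 × 0.2205 = 3.038 mg/L

3.0 mg/L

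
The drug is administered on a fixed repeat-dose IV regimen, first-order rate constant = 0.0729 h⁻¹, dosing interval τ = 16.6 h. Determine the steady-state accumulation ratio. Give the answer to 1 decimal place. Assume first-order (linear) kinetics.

1.4

e^(−kτ) = e^(−0.07290 × 16.6) = 0.2982
Accumulation ratio R = 1 / (1 − e^(−kτ)) = 1 / (1 − 0.2982) = 1.425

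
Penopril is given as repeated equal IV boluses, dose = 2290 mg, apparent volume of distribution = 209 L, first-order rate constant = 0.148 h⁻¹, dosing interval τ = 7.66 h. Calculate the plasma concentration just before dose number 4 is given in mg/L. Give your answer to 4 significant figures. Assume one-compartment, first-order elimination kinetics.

C₀ per dose = Dose / Vd = 2290 / 209 = 10.96 mg/L
Fraction remaining after one interval: r = e^(−kτ) = e^(−0.1480 × 7.66) = 0.3218
Before dose 4, 3 doses have been given (aged 1τ, 2τ, 3τ).
C_trough = C₀ × (r + r² + … + r^3) = C₀ × r(1−r^3)/(1−r)
        = 10.96 × 0.3218 × (1 − 0.03332) / (1 − 0.3218) = 5.027 mg/L

5.027 mg/L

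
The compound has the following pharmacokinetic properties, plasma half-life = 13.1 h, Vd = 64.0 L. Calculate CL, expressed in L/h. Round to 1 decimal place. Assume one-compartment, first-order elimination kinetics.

k = ln2 / t½ = 0.693147 / 13.1 = 0.05291 h⁻¹
CL = k × Vd = 0.05291 × 64.0 = 3.386 L/h

3.4 L/h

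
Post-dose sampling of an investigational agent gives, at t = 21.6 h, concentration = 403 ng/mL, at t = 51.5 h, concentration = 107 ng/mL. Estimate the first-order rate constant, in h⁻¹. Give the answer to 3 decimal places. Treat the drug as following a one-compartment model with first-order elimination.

k = ln(C₁/C₂) / (t₂ − t₁) = ln(403/107) / (51.5 − 21.6)
  = 1.326 / 29.90 = 0.04435 h⁻¹

0.044 h⁻¹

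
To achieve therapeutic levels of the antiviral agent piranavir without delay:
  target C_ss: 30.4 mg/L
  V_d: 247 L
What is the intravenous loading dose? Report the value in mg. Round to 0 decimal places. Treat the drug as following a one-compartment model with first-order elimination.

7509 mg

LD = Css × Vd = 30.4 × 247 = 7509 mg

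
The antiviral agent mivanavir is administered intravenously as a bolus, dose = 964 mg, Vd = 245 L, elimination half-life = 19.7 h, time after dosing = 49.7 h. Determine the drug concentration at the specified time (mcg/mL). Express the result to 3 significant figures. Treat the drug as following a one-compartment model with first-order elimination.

C₀ = Dose / Vd = 964.0 / 245 = 3.935 mg/L
k = ln2 / t½ = 0.693147 / 19.7 = 0.03519 h⁻¹
C = C₀ · e^(−k·t) = 3.935 × e^(−0.03519 × 49.7)
  = 3.935 × 0.1740 = 0.6847 mg/L
(0.6847 mg/L = 0.6847 mcg/mL)

0.685 mcg/mL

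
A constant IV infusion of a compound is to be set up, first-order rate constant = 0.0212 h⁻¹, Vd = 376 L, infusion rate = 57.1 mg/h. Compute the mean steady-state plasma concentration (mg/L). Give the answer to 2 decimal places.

CL = k × Vd = 0.02120 × 376 = 7.971 L/h
At steady state Css = R₀ / CL = 57.1 / 7.971 = 7.163 mg/L

7.16 mg/L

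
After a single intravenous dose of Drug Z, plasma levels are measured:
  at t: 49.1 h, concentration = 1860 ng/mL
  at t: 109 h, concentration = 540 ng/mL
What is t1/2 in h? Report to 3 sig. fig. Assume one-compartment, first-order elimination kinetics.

k = ln(C₁/C₂) / (t₂ − t₁) = ln(1860/540) / (109 − 49.1)
  = 1.237 / 59.90 = 0.02065 h⁻¹
t½ = ln2 / k = 0.693147 / 0.02065 = 33.57 h

33.6 h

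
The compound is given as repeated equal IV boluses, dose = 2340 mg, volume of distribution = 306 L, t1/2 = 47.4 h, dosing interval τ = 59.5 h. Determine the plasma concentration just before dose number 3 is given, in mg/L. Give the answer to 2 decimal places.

4.55 mg/L

C₀ per dose = Dose / Vd = 2340 / 306 = 7.647 mg/L
k = ln2 / t½ = 0.693147 / 47.4 = 0.01462 h⁻¹
Fraction remaining after one interval: r = e^(−kτ) = e^(−0.01462 × 59.5) = 0.4190
Before dose 3, 2 doses have been given (aged 1τ, 2τ).
C_trough = C₀ × (r + r²) = 7.647 × (0.4190 + 0.1756) = 4.547 mg/L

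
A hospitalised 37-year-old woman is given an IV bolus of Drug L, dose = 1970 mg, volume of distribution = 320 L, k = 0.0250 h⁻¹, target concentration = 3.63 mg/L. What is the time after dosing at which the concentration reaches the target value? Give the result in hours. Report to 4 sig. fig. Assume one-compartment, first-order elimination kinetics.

21.13 h

C₀ = Dose / Vd = 1970 / 320 = 6.156 mg/L
t = ln(C₀ / C) / k = ln(6.156 / 3.63) / 0.02500
  = ln(1.696) / 0.02500 = 0.5283 / 0.02500 = 21.13 h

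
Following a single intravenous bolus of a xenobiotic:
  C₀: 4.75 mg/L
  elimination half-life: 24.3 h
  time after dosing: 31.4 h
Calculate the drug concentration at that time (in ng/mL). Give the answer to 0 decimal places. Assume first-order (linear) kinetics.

k = ln2 / t½ = 0.693147 / 24.3 = 0.02852 h⁻¹
C = C₀ · e^(−k·t) = 4.750 × e^(−0.02852 × 31.4)
  = 4.750 × 0.4084 = 1.940 mg/L
Convert: 1.940 mg/L × 1000 = 1940 ng/mL

1940 ng/mL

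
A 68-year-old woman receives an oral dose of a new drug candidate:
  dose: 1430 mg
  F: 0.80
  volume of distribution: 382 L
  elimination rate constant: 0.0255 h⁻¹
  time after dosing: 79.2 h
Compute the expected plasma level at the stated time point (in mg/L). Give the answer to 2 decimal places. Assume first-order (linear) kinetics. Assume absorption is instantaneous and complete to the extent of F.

Amount reaching circulation = F × Dose = 0.80 × 1430 = 1144 mg
C₀ = F·Dose / Vd = 1144 / 382 = 2.995 mg/L
C = C₀ · e^(−k·t) = 2.995 × e^(−0.02550 × 79.2)
  = 2.995 × 0.1327 = 0.3974 mg/L

0.40 mg/L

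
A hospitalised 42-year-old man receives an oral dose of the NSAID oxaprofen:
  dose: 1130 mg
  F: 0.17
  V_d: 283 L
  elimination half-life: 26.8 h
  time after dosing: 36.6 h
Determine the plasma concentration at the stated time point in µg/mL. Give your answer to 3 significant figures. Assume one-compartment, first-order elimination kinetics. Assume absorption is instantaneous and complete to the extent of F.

Amount reaching circulation = F × Dose = 0.17 × 1130 = 192.1 mg
C₀ = F·Dose / Vd = 192.1 / 283 = 0.6788 mg/L
k = ln2 / t½ = 0.693147 / 26.8 = 0.02586 h⁻¹
C = C₀ · e^(−k·t) = 0.6788 × e^(−0.02586 × 36.6)
  = 0.6788 × 0.3881 = 0.2634 mg/L
(0.2634 mg/L = 0.2634 µg/mL)

0.263 µg/mL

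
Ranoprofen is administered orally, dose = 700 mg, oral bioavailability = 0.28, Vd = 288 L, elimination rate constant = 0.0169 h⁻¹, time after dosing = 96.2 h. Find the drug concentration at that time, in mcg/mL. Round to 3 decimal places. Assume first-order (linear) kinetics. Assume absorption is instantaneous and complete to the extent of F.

0.134 mcg/mL

Amount reaching circulation = F × Dose = 0.28 × 700.0 = 196.0 mg
C₀ = F·Dose / Vd = 196.0 / 288 = 0.6806 mg/L
C = C₀ · e^(−k·t) = 0.6806 × e^(−0.01690 × 96.2)
  = 0.6806 × 0.1968 = 0.1339 mg/L
(0.1339 mg/L = 0.1339 mcg/mL)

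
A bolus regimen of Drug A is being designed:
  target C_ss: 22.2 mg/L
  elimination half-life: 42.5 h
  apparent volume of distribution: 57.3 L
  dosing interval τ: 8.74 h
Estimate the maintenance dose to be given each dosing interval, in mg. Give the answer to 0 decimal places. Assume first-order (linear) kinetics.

k = ln2 / t½ = 0.693147 / 42.5 = 0.01631 h⁻¹
CL = k × Vd = 0.01631 × 57.3 = 0.9346 L/h
At steady state, Dose/τ = Css × CL.
Dose = Css × CL × τ = 22.2 × 0.9346 × 8.74 = 181.3 mg

181 mg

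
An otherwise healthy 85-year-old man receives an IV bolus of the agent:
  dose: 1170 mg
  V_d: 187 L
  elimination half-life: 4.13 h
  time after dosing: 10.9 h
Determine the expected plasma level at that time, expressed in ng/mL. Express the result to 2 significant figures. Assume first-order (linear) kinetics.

1000 ng/mL

C₀ = Dose / Vd = 1170 / 187 = 6.257 mg/L
k = ln2 / t½ = 0.693147 / 4.13 = 0.1678 h⁻¹
C = C₀ · e^(−k·t) = 6.257 × e^(−0.1678 × 10.9)
  = 6.257 × 0.1606 = 1.005 mg/L
Convert: 1.005 mg/L × 1000 = 1005 ng/mL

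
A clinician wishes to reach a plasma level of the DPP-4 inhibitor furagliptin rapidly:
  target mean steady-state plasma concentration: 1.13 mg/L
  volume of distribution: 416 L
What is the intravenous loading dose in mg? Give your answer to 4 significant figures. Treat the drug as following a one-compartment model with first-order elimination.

470.1 mg

LD = Css × Vd = 1.13 × 416 = 470.1 mg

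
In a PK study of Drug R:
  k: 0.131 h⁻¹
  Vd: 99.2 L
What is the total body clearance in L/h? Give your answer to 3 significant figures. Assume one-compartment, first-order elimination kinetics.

13.0 L/h

CL = k × Vd = 0.131 × 99.2 = 13.00 L/h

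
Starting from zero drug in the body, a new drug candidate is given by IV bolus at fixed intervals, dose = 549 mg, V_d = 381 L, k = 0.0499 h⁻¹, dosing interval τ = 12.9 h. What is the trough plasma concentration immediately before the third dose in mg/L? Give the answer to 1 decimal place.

C₀ per dose = Dose / Vd = 549 / 381 = 1.441 mg/L
Fraction remaining after one interval: r = e^(−kτ) = e^(−0.04990 × 12.9) = 0.5253
Before dose 3, 2 doses have been given (aged 1τ, 2τ).
C_trough = C₀ × (r + r²) = 1.441 × (0.5253 + 0.2759) = 1.155 mg/L

1.2 mg/L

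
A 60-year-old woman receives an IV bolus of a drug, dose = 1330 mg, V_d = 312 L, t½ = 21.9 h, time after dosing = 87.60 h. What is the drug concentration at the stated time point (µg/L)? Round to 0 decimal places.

266 µg/L

C₀ = Dose / Vd = 1330 / 312 = 4.263 mg/L
k = ln2 / t½ = 0.693147 / 21.9 = 0.03165 h⁻¹
t / t½ = 87.60 / 21.9 = 4 half-lives
C = C₀ × (1/2)^4 = 4.263 × 0.06250 = 0.2664 mg/L
Convert: 0.2664 mg/L × 1000 = 266.4 µg/L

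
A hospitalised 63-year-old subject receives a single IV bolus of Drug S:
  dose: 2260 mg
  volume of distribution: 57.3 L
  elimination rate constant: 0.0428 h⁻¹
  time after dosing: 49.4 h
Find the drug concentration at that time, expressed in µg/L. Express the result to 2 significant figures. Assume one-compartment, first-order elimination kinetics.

C₀ = Dose / Vd = 2260 / 57.3 = 39.44 mg/L
C = C₀ · e^(−k·t) = 39.44 × e^(−0.04280 × 49.4)
  = 39.44 × 0.1207 = 4.760 mg/L
Convert: 4.760 mg/L × 1000 = 4760 µg/L

4800 µg/L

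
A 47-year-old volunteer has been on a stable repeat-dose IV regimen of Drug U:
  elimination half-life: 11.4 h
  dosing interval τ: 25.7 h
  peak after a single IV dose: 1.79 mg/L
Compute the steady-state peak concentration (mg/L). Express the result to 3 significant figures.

2.26 mg/L

k = ln2 / t½ = 0.693147 / 11.4 = 0.06080 h⁻¹
e^(−kτ) = e^(−0.06080 × 25.7) = 0.2096
Accumulation ratio R = 1 / (1 − e^(−kτ)) = 1 / (1 − 0.2096) = 1.265
Steady-state peak = C₀ × R = 1.79 × 1.265 = 2.264 mg/L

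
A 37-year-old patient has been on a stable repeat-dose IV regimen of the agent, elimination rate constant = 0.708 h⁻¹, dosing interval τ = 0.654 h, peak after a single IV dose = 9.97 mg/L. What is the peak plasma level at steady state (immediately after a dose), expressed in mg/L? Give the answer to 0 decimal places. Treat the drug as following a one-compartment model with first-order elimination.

e^(−kτ) = e^(−0.7080 × 0.654) = 0.6294
Accumulation ratio R = 1 / (1 − e^(−kτ)) = 1 / (1 − 0.6294) = 2.698
Steady-state peak = C₀ × R = 9.97 × 2.698 = 26.90 mg/L

27 mg/L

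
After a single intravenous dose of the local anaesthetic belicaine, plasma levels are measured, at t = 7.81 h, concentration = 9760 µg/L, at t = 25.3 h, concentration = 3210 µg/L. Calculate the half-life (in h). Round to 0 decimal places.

k = ln(C₁/C₂) / (t₂ − t₁) = ln(9760/3210) / (25.3 − 7.81)
  = 1.112 / 17.49 = 0.06358 h⁻¹
t½ = ln2 / k = 0.693147 / 0.06358 = 10.90 h

11 h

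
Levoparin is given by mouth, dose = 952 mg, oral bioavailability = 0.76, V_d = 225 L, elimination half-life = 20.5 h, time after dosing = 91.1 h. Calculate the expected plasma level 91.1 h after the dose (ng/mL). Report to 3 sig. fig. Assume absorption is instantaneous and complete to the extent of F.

148 ng/mL

Amount reaching circulation = F × Dose = 0.76 × 952.0 = 723.5 mg
C₀ = F·Dose / Vd = 723.5 / 225 = 3.216 mg/L
k = ln2 / t½ = 0.693147 / 20.5 = 0.03381 h⁻¹
C = C₀ · e^(−k·t) = 3.216 × e^(−0.03381 × 91.1)
  = 3.216 × 0.04596 = 0.1478 mg/L
Convert: 0.1478 mg/L × 1000 = 147.8 ng/mL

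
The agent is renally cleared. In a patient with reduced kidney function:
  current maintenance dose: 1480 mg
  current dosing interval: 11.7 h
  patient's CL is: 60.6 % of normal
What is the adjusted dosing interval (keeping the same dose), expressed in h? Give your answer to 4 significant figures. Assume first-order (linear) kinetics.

19.31 h

To keep the same average steady-state level, dosing rate must scale with clearance.
CL ratio = 60.6 / 100 = 0.6060
New interval (same dose) = 11.7 / 0.6060 = 19.31 h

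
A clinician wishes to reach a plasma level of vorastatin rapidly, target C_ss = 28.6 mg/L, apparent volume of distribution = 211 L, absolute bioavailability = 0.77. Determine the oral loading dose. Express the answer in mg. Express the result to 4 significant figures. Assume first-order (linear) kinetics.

LD = Css × Vd / F = 28.6 × 211 / 0.77 = 7837 mg

7837 mg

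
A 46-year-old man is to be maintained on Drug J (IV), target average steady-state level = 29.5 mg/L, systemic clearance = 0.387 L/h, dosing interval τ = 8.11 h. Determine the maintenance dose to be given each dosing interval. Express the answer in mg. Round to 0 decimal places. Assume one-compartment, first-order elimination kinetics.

93 mg

At steady state, Dose/τ = Css × CL.
Dose = Css × CL × τ = 29.5 × 0.3870 × 8.11 = 92.59 mg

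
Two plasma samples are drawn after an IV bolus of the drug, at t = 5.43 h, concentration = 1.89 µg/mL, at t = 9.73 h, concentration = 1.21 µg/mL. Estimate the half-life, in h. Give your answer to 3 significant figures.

k = ln(C₁/C₂) / (t₂ − t₁) = ln(1.89/1.21) / (9.73 − 5.43)
  = 0.4460 / 4.300 = 0.1037 h⁻¹
t½ = ln2 / k = 0.693147 / 0.1037 = 6.684 h

6.68 h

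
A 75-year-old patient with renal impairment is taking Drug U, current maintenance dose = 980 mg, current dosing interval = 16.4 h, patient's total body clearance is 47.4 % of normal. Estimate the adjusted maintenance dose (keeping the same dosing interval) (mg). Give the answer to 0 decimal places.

To keep the same average steady-state level, dosing rate must scale with clearance.
CL ratio = 47.4 / 100 = 0.4740
New dose (same interval) = 980 × 0.4740 = 464.5 mg

465 mg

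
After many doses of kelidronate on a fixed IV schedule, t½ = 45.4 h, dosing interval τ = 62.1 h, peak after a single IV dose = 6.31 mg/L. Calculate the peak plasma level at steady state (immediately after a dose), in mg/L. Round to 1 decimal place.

10.3 mg/L

k = ln2 / t½ = 0.693147 / 45.4 = 0.01527 h⁻¹
e^(−kτ) = e^(−0.01527 × 62.1) = 0.3874
Accumulation ratio R = 1 / (1 − e^(−kτ)) = 1 / (1 − 0.3874) = 1.632
Steady-state peak = C₀ × R = 6.31 × 1.632 = 10.30 mg/L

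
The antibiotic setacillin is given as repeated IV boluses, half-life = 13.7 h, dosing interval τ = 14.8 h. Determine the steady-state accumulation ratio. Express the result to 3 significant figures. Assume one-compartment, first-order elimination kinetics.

k = ln2 / t½ = 0.693147 / 13.7 = 0.05059 h⁻¹
e^(−kτ) = e^(−0.05059 × 14.8) = 0.4730
Accumulation ratio R = 1 / (1 − e^(−kτ)) = 1 / (1 − 0.4730) = 1.898

1.90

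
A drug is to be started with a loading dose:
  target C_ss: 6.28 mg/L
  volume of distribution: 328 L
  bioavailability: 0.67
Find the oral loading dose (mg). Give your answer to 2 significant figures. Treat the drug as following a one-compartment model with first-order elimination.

3100 mg

LD = Css × Vd / F = 6.28 × 328 / 0.67 = 3074 mg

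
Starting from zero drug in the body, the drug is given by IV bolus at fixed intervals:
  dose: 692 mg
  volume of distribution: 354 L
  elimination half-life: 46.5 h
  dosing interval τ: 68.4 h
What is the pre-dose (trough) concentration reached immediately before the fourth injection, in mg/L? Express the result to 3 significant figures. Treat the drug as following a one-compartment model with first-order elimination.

1.05 mg/L

C₀ per dose = Dose / Vd = 692 / 354 = 1.955 mg/L
k = ln2 / t½ = 0.693147 / 46.5 = 0.01491 h⁻¹
Fraction remaining after one interval: r = e^(−kτ) = e^(−0.01491 × 68.4) = 0.3607
Before dose 4, 3 doses have been given (aged 1τ, 2τ, 3τ).
C_trough = C₀ × (r + r² + … + r^3) = C₀ × r(1−r^3)/(1−r)
        = 1.955 × 0.3607 × (1 − 0.04693) / (1 − 0.3607) = 1.051 mg/L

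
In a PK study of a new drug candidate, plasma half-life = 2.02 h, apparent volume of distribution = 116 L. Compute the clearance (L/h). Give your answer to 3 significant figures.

39.8 L/h

k = ln2 / t½ = 0.693147 / 2.02 = 0.3431 h⁻¹
CL = k × Vd = 0.3431 × 116 = 39.80 L/h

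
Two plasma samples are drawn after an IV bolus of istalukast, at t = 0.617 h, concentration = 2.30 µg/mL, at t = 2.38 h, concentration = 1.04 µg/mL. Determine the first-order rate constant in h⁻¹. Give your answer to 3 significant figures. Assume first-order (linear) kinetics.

k = ln(C₁/C₂) / (t₂ − t₁) = ln(2.30/1.04) / (2.38 − 0.617)
  = 0.7937 / 1.763 = 0.4502 h⁻¹

0.450 h⁻¹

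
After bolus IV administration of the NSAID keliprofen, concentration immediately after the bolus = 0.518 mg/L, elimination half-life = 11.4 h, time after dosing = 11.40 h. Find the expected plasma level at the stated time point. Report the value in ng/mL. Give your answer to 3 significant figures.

259 ng/mL

k = ln2 / t½ = 0.693147 / 11.4 = 0.06080 h⁻¹
t / t½ = 11.40 / 11.4 = 1 half-lives
C = C₀ × (1/2)^1 = 0.5180 × 0.5000 = 0.2590 mg/L
Convert: 0.2590 mg/L × 1000 = 259.0 ng/mL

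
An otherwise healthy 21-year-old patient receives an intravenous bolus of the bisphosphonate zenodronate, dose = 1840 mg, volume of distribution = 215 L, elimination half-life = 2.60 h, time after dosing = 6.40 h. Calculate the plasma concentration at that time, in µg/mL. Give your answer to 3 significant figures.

C₀ = Dose / Vd = 1840 / 215 = 8.558 mg/L
k = ln2 / t½ = 0.693147 / 2.60 = 0.2666 h⁻¹
C = C₀ · e^(−k·t) = 8.558 × e^(−0.2666 × 6.40)
  = 8.558 × 0.1815 = 1.553 mg/L
(1.553 mg/L = 1.553 µg/mL)

1.55 µg/mL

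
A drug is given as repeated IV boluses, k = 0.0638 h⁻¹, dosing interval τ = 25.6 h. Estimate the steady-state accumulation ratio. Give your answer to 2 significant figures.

1.2

e^(−kτ) = e^(−0.06380 × 25.6) = 0.1953
Accumulation ratio R = 1 / (1 − e^(−kτ)) = 1 / (1 − 0.1953) = 1.243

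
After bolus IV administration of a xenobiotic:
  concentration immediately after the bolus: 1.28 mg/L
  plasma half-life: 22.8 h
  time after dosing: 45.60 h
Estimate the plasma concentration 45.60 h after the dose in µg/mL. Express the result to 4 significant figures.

0.3200 µg/mL

k = ln2 / t½ = 0.693147 / 22.8 = 0.03040 h⁻¹
t / t½ = 45.60 / 22.8 = 2 half-lives
C = C₀ × (1/2)^2 = 1.280 × 0.2500 = 0.3200 mg/L
(0.3200 mg/L = 0.3200 µg/mL)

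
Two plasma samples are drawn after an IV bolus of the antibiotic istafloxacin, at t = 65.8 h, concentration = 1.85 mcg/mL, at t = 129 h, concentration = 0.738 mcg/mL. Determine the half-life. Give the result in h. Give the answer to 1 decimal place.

47.7 h

k = ln(C₁/C₂) / (t₂ − t₁) = ln(1.85/0.738) / (129 − 65.8)
  = 0.9190 / 63.20 = 0.01454 h⁻¹
t½ = ln2 / k = 0.693147 / 0.01454 = 47.67 h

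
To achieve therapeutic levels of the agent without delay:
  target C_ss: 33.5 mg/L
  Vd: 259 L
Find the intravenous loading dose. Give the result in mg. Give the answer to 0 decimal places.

8677 mg

LD = Css × Vd = 33.5 × 259 = 8677 mg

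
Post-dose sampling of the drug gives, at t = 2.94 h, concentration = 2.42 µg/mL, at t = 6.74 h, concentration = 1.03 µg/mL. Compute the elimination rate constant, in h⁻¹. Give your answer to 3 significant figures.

0.225 h⁻¹

k = ln(C₁/C₂) / (t₂ − t₁) = ln(2.42/1.03) / (6.74 − 2.94)
  = 0.8542 / 3.800 = 0.2248 h⁻¹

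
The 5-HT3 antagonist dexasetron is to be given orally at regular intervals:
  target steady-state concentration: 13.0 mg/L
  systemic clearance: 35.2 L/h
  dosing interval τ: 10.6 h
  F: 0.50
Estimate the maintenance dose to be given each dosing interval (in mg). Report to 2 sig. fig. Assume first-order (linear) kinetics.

9700 mg

At steady state, F × (Dose/τ) = Css × CL.
Dose = Css × CL × τ / F = 13.0 × 35.20 × 10.6 / 0.50 = 9701 mg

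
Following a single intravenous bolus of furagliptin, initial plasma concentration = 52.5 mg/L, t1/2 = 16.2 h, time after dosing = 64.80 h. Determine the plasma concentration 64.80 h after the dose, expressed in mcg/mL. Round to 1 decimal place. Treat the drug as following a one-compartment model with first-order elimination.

3.3 mcg/mL

k = ln2 / t½ = 0.693147 / 16.2 = 0.04279 h⁻¹
t / t½ = 64.80 / 16.2 = 4 half-lives
C = C₀ × (1/2)^4 = 52.50 × 0.06250 = 3.281 mg/L
(3.281 mg/L = 3.281 mcg/mL)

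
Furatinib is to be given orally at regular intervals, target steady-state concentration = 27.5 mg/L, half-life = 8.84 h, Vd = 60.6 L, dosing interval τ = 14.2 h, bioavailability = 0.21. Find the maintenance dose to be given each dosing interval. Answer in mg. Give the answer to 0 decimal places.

k = ln2 / t½ = 0.693147 / 8.84 = 0.07841 h⁻¹
CL = k × Vd = 0.07841 × 60.6 = 4.752 L/h
At steady state, F × (Dose/τ) = Css × CL.
Dose = Css × CL × τ / F = 27.5 × 4.752 × 14.2 / 0.21 = 8836 mg

8836 mg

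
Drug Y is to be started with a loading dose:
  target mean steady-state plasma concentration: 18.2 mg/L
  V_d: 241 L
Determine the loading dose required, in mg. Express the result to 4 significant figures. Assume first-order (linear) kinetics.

4386 mg

LD = Css × Vd = 18.2 × 241 = 4386 mg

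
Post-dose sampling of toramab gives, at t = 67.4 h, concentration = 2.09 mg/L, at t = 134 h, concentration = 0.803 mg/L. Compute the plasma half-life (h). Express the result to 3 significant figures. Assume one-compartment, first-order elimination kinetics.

48.3 h

k = ln(C₁/C₂) / (t₂ − t₁) = ln(2.09/0.803) / (134 − 67.4)
  = 0.9566 / 66.60 = 0.01436 h⁻¹
t½ = ln2 / k = 0.693147 / 0.01436 = 48.27 h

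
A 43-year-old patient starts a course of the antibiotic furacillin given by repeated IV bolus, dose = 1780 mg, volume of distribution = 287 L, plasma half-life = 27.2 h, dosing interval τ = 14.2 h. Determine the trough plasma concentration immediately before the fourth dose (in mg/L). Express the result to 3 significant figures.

9.42 mg/L

C₀ per dose = Dose / Vd = 1780 / 287 = 6.202 mg/L
k = ln2 / t½ = 0.693147 / 27.2 = 0.02548 h⁻¹
Fraction remaining after one interval: r = e^(−kτ) = e^(−0.02548 × 14.2) = 0.6964
Before dose 4, 3 doses have been given (aged 1τ, 2τ, 3τ).
C_trough = C₀ × (r + r² + … + r^3) = C₀ × r(1−r^3)/(1−r)
        = 6.202 × 0.6964 × (1 − 0.3377) / (1 − 0.6964) = 9.422 mg/L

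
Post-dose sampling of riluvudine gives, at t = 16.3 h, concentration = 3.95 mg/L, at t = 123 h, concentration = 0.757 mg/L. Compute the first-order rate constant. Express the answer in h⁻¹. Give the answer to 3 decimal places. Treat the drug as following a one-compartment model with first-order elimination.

0.015 h⁻¹

k = ln(C₁/C₂) / (t₂ − t₁) = ln(3.95/0.757) / (123 − 16.3)
  = 1.652 / 106.7 = 0.01548 h⁻¹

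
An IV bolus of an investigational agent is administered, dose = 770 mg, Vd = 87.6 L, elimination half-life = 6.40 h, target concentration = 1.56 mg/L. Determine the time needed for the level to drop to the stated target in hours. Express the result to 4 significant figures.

C₀ = Dose / Vd = 770.0 / 87.6 = 8.790 mg/L
k = ln2 / t½ = 0.693147 / 6.40 = 0.1083 h⁻¹
t = ln(C₀ / C) / k = ln(8.790 / 1.56) / 0.1083
  = ln(5.635) / 0.1083 = 1.729 / 0.1083 = 15.96 h

15.96 h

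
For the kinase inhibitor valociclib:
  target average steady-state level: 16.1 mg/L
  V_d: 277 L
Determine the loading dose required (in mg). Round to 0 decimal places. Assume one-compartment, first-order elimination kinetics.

4460 mg

LD = Css × Vd = 16.1 × 277 = 4460 mg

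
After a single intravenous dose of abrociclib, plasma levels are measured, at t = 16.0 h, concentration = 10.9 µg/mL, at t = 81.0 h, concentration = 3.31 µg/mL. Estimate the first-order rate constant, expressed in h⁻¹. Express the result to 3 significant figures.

k = ln(C₁/C₂) / (t₂ − t₁) = ln(10.9/3.31) / (81.0 − 16.0)
  = 1.192 / 65.00 = 0.01834 h⁻¹

0.0183 h⁻¹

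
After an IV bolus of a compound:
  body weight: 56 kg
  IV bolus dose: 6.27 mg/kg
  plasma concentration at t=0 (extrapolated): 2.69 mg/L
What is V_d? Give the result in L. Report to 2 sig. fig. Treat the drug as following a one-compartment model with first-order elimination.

130 L

Dose = 6.27 × 56 = 351.1 mg
Vd = Dose / C₀ = 351.1 / 2.69 = 130.5 L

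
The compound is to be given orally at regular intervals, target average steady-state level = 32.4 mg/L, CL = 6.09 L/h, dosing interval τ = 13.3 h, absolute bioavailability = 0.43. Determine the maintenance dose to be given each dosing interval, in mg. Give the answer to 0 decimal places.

At steady state, F × (Dose/τ) = Css × CL.
Dose = Css × CL × τ / F = 32.4 × 6.090 × 13.3 / 0.43 = 6103 mg

6103 mg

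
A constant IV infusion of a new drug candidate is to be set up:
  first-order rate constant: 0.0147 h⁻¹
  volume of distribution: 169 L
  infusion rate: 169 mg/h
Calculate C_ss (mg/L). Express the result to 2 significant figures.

68 mg/L

CL = k × Vd = 0.01470 × 169 = 2.484 L/h
At steady state Css = R₀ / CL = 169 / 2.484 = 68.04 mg/L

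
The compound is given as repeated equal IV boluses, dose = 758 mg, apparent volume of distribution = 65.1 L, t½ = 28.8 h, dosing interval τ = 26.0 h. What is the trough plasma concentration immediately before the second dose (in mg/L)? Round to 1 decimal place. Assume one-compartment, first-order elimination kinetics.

6.2 mg/L

C₀ per dose = Dose / Vd = 758 / 65.1 = 11.64 mg/L
k = ln2 / t½ = 0.693147 / 28.8 = 0.02407 h⁻¹
Fraction remaining after one interval: r = e^(−kτ) = e^(−0.02407 × 26.0) = 0.5348
Before dose 2, 1 dose has been given (aged 1τ).
C_trough = C₀ × r = 11.64 × 0.5348 = 6.225 mg/L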